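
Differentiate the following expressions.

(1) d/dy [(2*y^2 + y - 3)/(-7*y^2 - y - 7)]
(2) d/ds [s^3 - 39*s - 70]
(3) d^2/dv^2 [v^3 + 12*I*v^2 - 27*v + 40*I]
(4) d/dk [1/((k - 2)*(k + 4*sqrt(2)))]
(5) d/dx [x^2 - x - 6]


(1) = 5*(y^2 - 14*y - 2)/(49*y^4 + 14*y^3 + 99*y^2 + 14*y + 49)
(2) = 3*s^2 - 39
(3) = 6*v + 24*I
(4) = ((2 - k)*(k + 4*sqrt(2)) - (k - 2)^2)/((k - 2)^3*(k + 4*sqrt(2))^2)
(5) = 2*x - 1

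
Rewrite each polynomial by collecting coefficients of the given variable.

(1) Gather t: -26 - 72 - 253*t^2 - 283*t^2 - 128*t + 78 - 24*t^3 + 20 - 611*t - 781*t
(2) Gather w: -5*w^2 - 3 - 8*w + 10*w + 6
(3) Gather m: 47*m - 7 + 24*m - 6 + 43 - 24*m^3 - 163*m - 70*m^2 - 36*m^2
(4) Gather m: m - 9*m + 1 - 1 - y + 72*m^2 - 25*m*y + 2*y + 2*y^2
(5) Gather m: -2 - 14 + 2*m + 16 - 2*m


(1) = -24*t^3 - 536*t^2 - 1520*t
(2) = -5*w^2 + 2*w + 3
(3) = -24*m^3 - 106*m^2 - 92*m + 30
(4) = 72*m^2 + m*(-25*y - 8) + 2*y^2 + y
(5) = 0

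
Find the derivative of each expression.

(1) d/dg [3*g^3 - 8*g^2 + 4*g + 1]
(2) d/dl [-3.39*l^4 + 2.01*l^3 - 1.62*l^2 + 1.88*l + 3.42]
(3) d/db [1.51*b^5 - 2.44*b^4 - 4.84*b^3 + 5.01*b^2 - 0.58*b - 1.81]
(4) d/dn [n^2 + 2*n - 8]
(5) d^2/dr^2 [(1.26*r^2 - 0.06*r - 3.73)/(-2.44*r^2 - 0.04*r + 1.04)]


(1) = 9*g^2 - 16*g + 4
(2) = -13.56*l^3 + 6.03*l^2 - 3.24*l + 1.88
(3) = 7.55*b^4 - 9.76*b^3 - 14.52*b^2 + 10.02*b - 0.58
(4) = 2*n + 2
(5) = (0.960384*r^3 + 114.057312*r^2 + 3.097824*r + 16.221792)/(14.526784*r^6 + 0.714432*r^5 - 18.56352*r^4 - 0.60896*r^3 + 7.91232*r^2 + 0.129792*r - 1.124864)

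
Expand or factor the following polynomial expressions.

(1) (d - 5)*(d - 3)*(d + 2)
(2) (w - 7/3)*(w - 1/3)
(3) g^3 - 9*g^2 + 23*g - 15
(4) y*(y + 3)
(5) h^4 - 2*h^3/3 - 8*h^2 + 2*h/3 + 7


(1) = d^3 - 6*d^2 - d + 30
(2) = w^2 - 8*w/3 + 7/9
(3) = (g - 5)*(g - 3)*(g - 1)
(4) = y^2 + 3*y
(5) = (h - 3)*(h - 1)*(h + 1)*(h + 7/3)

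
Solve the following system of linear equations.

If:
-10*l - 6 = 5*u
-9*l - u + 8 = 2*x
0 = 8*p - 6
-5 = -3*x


Then:
l = 88/105
p = 3/4
u = -302/105
x = 5/3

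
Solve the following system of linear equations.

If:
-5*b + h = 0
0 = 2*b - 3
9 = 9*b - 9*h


Then:
No Solution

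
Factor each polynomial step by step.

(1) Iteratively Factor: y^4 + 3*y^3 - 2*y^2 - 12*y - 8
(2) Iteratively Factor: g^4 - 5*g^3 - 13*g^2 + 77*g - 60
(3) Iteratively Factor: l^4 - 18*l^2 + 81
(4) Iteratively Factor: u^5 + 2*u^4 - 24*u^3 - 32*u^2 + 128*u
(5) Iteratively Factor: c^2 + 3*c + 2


(1) = (y + 1)*(y^3 + 2*y^2 - 4*y - 8) = (y + 1)*(y + 2)*(y^2 - 4) = (y - 2)*(y + 1)*(y + 2)*(y + 2)
(2) = (g - 5)*(g^3 - 13*g + 12) = (g - 5)*(g + 4)*(g^2 - 4*g + 3) = (g - 5)*(g - 1)*(g + 4)*(g - 3)
(3) = (l - 3)*(l^3 + 3*l^2 - 9*l - 27) = (l - 3)*(l + 3)*(l^2 - 9) = (l - 3)^2*(l + 3)*(l + 3)
(4) = (u - 2)*(u^4 + 4*u^3 - 16*u^2 - 64*u) = u*(u - 2)*(u^3 + 4*u^2 - 16*u - 64) = u*(u - 2)*(u + 4)*(u^2 - 16) = u*(u - 4)*(u - 2)*(u + 4)*(u + 4)
(5) = (c + 1)*(c + 2)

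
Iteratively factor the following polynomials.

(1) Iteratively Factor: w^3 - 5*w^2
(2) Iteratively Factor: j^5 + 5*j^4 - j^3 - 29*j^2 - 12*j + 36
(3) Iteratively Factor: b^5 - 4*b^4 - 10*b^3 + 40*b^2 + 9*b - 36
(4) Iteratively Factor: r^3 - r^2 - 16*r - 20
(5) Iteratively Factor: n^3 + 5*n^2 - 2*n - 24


(1) = (w)*(w^2 - 5*w) = w^2*(w - 5)
(2) = (j + 3)*(j^4 + 2*j^3 - 7*j^2 - 8*j + 12) = (j + 2)*(j + 3)*(j^3 - 7*j + 6) = (j - 2)*(j + 2)*(j + 3)*(j^2 + 2*j - 3) = (j - 2)*(j - 1)*(j + 2)*(j + 3)*(j + 3)
(3) = (b - 4)*(b^4 - 10*b^2 + 9) = (b - 4)*(b - 3)*(b^3 + 3*b^2 - b - 3) = (b - 4)*(b - 3)*(b + 1)*(b^2 + 2*b - 3) = (b - 4)*(b - 3)*(b + 1)*(b + 3)*(b - 1)
(4) = (r - 5)*(r^2 + 4*r + 4) = (r - 5)*(r + 2)*(r + 2)
(5) = (n + 3)*(n^2 + 2*n - 8) = (n + 3)*(n + 4)*(n - 2)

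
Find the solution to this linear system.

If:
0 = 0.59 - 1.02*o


Then:
o = 0.58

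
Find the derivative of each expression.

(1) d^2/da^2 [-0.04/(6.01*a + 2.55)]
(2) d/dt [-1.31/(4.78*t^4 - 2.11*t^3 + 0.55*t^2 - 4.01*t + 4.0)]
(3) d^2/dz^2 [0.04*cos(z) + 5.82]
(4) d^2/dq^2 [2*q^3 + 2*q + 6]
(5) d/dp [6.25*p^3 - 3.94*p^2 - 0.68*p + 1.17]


(1) = -2.889608/(6.01*a + 2.55)^3
(2) = (25.0472*t^3 - 8.2923*t^2 + 1.441*t - 5.2531)/(4.78*t^4 - 2.11*t^3 + 0.55*t^2 - 4.01*t + 4.0)^2
(3) = -0.04*cos(z)
(4) = 12*q
(5) = 18.75*p^2 - 7.88*p - 0.68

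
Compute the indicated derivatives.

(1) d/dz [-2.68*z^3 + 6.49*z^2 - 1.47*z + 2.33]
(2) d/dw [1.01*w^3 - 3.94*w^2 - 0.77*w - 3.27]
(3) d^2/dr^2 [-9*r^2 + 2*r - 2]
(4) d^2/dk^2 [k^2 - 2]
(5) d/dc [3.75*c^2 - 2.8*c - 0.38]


(1) = -8.04*z^2 + 12.98*z - 1.47
(2) = 3.03*w^2 - 7.88*w - 0.77
(3) = -18
(4) = 2
(5) = 7.5*c - 2.8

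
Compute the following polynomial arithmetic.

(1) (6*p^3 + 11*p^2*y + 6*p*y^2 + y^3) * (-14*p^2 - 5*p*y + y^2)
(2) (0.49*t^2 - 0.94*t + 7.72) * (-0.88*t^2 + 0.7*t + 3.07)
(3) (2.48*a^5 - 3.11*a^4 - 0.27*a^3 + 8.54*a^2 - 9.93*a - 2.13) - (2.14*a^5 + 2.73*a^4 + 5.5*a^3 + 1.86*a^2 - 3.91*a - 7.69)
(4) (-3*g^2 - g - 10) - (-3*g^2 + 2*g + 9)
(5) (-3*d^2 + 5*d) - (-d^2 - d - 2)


(1) = -84*p^5 - 184*p^4*y - 133*p^3*y^2 - 33*p^2*y^3 + p*y^4 + y^5
(2) = -0.4312*t^4 + 1.1702*t^3 - 5.9473*t^2 + 2.5182*t + 23.7004
(3) = 0.34*a^5 - 5.84*a^4 - 5.77*a^3 + 6.68*a^2 - 6.02*a + 5.56
(4) = -3*g - 19
(5) = -2*d^2 + 6*d + 2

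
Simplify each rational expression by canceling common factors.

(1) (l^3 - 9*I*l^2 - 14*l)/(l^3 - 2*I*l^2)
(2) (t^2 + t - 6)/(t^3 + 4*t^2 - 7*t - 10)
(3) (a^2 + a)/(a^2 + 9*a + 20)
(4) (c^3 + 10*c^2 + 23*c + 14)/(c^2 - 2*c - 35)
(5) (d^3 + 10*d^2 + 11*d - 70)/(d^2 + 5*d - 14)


(1) = (l - 7*I)/l
(2) = (t + 3)/(t^2 + 6*t + 5)
(3) = (a^2 + a)/(a^2 + 9*a + 20)
(4) = (c^3 + 10*c^2 + 23*c + 14)/(c^2 - 2*c - 35)
(5) = d + 5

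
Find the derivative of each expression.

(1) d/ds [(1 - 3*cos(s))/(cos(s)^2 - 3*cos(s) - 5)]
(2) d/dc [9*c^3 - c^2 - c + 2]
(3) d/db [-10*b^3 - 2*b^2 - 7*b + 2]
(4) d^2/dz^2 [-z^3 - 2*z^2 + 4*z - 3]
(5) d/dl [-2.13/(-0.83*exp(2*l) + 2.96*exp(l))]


(1) = (-3*cos(s)^2 + 2*cos(s) - 18)*sin(s)/(sin(s)^2 + 3*cos(s) + 4)^2
(2) = 27*c^2 - 2*c - 1
(3) = -30*b^2 - 4*b - 7
(4) = -6*z - 4
(5) = (6.3048 - 3.5358*exp(l))*exp(-l)/(0.83*exp(l) - 2.96)^2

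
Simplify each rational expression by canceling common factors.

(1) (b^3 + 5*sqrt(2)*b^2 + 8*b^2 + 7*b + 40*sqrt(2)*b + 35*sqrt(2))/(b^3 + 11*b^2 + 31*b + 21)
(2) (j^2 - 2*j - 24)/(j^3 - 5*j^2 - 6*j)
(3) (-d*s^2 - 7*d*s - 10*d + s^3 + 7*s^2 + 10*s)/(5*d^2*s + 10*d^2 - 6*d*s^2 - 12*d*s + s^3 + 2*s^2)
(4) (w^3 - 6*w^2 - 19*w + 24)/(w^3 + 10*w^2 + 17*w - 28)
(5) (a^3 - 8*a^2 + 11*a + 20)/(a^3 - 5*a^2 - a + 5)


(1) = (b + 5*sqrt(2))/(b + 3)
(2) = (j + 4)/(j^2 + j)
(3) = (s + 5)/(-5*d + s)
(4) = (w^2 - 5*w - 24)/(w^2 + 11*w + 28)
(5) = (a - 4)/(a - 1)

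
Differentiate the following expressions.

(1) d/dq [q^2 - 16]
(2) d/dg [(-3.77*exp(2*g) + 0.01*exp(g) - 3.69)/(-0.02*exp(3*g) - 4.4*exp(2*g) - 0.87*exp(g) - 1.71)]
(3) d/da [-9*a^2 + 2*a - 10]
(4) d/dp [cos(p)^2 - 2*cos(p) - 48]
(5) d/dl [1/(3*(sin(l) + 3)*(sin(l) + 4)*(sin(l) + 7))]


(1) = 2*q
(2) = (-0.0754*exp(4*g) + 0.0004*exp(3*g) + 3.1025*exp(2*g) - 19.5786*exp(g) - 3.2274)*exp(g)/(0.0004*exp(6*g) + 0.176*exp(5*g) + 19.3948*exp(4*g) + 7.7244*exp(3*g) + 15.8049*exp(2*g) + 2.9754*exp(g) + 2.9241)
(3) = 2 - 18*a
(4) = 2*(1 - cos(p))*sin(p)
(5) = (-28*sin(l) + 3*cos(l)^2 - 64)*cos(l)/(3*(sin(l) + 3)^2*(sin(l) + 4)^2*(sin(l) + 7)^2)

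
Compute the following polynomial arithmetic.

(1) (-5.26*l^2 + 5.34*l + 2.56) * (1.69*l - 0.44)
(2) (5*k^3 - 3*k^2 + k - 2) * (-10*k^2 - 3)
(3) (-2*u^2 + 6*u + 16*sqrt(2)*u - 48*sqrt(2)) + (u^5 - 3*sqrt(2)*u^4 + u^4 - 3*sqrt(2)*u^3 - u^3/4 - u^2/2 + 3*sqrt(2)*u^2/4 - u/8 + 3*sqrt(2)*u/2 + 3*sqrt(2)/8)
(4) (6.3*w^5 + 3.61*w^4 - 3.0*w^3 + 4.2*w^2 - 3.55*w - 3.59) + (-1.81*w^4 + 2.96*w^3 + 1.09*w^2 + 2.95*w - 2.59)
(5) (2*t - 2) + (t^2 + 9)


(1) = -8.8894*l^3 + 11.339*l^2 + 1.9768*l - 1.1264
(2) = -50*k^5 + 30*k^4 - 25*k^3 + 29*k^2 - 3*k + 6
(3) = u^5 - 3*sqrt(2)*u^4 + u^4 - 3*sqrt(2)*u^3 - u^3/4 - 5*u^2/2 + 3*sqrt(2)*u^2/4 + 47*u/8 + 35*sqrt(2)*u/2 - 381*sqrt(2)/8
(4) = 6.3*w^5 + 1.8*w^4 - 0.04*w^3 + 5.29*w^2 - 0.6*w - 6.18
(5) = t^2 + 2*t + 7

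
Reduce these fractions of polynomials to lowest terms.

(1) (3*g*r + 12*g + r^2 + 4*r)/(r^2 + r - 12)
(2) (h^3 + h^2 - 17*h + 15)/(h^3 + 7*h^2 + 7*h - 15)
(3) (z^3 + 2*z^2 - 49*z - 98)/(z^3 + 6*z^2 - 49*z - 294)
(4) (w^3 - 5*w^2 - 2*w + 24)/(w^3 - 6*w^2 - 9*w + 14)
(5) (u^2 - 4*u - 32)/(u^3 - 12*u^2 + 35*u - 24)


(1) = (3*g + r)/(r - 3)
(2) = (h - 3)/(h + 3)
(3) = (z + 2)/(z + 6)
(4) = (w^2 - 7*w + 12)/(w^2 - 8*w + 7)
(5) = (u + 4)/(u^2 - 4*u + 3)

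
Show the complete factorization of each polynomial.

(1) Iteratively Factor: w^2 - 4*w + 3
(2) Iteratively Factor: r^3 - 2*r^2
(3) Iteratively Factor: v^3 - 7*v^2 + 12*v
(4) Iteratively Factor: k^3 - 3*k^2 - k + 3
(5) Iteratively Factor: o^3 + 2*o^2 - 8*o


(1) = (w - 1)*(w - 3)
(2) = (r - 2)*(r^2) = r*(r - 2)*(r)
(3) = (v - 4)*(v^2 - 3*v) = v*(v - 4)*(v - 3)
(4) = (k + 1)*(k^2 - 4*k + 3) = (k - 3)*(k + 1)*(k - 1)
(5) = (o - 2)*(o^2 + 4*o) = (o - 2)*(o + 4)*(o)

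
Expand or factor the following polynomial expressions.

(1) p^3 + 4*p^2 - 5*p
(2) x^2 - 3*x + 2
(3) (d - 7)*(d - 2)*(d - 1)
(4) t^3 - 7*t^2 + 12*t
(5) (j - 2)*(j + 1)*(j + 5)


(1) = p*(p - 1)*(p + 5)
(2) = (x - 2)*(x - 1)
(3) = d^3 - 10*d^2 + 23*d - 14
(4) = t*(t - 4)*(t - 3)
(5) = j^3 + 4*j^2 - 7*j - 10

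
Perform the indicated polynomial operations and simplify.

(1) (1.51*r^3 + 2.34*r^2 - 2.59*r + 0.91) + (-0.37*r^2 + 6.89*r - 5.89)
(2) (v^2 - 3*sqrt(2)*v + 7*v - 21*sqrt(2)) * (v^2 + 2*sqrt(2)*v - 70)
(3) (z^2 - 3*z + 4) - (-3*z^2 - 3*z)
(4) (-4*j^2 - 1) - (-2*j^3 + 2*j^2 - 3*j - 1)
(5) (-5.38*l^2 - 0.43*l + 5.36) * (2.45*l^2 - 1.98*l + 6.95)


(1) = 1.51*r^3 + 1.97*r^2 + 4.3*r - 4.98
(2) = v^4 - sqrt(2)*v^3 + 7*v^3 - 82*v^2 - 7*sqrt(2)*v^2 - 574*v + 210*sqrt(2)*v + 1470*sqrt(2)
(3) = 4*z^2 + 4
(4) = 2*j^3 - 6*j^2 + 3*j
(5) = -13.181*l^4 + 9.5989*l^3 - 23.4076*l^2 - 13.6013*l + 37.252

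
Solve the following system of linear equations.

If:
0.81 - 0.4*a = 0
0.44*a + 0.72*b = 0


Then:
a = 2.02
b = -1.24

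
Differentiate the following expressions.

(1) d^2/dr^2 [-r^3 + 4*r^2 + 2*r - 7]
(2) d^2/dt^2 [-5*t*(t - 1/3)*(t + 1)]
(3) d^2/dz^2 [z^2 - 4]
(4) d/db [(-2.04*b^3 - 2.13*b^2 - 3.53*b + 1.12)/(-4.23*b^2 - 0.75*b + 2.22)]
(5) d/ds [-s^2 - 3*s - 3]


(1) = 8 - 6*r
(2) = -30*t - 20/3
(3) = 2
(4) = (8.6292*b^4 + 3.06*b^3 - 26.9208*b^2 + 0.018*b - 6.9966)/(17.8929*b^4 + 6.345*b^3 - 18.2187*b^2 - 3.33*b + 4.9284)
(5) = -2*s - 3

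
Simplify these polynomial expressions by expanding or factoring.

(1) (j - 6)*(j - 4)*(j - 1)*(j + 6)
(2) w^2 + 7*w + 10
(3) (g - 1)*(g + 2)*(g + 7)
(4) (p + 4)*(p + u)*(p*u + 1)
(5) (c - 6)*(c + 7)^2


(1) = j^4 - 5*j^3 - 32*j^2 + 180*j - 144
(2) = (w + 2)*(w + 5)
(3) = g^3 + 8*g^2 + 5*g - 14
(4) = p^3*u + p^2*u^2 + 4*p^2*u + p^2 + 4*p*u^2 + p*u + 4*p + 4*u
(5) = c^3 + 8*c^2 - 35*c - 294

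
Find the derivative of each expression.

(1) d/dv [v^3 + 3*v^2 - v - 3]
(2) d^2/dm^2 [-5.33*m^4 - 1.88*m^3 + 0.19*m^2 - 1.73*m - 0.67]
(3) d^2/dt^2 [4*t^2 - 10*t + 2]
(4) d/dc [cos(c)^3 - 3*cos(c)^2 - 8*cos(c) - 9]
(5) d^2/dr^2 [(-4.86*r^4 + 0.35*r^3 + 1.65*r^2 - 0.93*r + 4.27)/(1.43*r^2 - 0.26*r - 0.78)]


(1) = 3*v^2 + 6*v - 1
(2) = -63.96*m^2 - 11.28*m + 0.38
(3) = 8
(4) = (-3*cos(c)^2 + 6*cos(c) + 8)*sin(c)
(5) = (-19.876428*r^6 + 10.841688*r^5 + 30.553848*r^4 - 17.518202*r^3 + 28.37679*r^2 - 14.471808*r + 12.487748)/(2.924207*r^6 - 1.595022*r^5 - 4.495062*r^4 + 1.722448*r^3 + 2.451852*r^2 - 0.474552*r - 0.474552)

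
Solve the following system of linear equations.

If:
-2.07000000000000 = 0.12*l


Then:
l = -17.25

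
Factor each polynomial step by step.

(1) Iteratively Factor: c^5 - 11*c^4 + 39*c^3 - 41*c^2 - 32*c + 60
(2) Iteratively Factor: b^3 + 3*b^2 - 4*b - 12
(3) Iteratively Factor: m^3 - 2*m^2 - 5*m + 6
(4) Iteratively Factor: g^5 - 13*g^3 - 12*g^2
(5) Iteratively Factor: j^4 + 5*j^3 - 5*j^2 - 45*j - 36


(1) = (c - 2)*(c^4 - 9*c^3 + 21*c^2 + c - 30) = (c - 5)*(c - 2)*(c^3 - 4*c^2 + c + 6) = (c - 5)*(c - 2)^2*(c^2 - 2*c - 3) = (c - 5)*(c - 3)*(c - 2)^2*(c + 1)
(2) = (b - 2)*(b^2 + 5*b + 6) = (b - 2)*(b + 2)*(b + 3)
(3) = (m - 1)*(m^2 - m - 6) = (m - 3)*(m - 1)*(m + 2)
(4) = (g + 3)*(g^4 - 3*g^3 - 4*g^2) = g*(g + 3)*(g^3 - 3*g^2 - 4*g) = g*(g + 1)*(g + 3)*(g^2 - 4*g) = g^2*(g + 1)*(g + 3)*(g - 4)
(5) = (j + 4)*(j^3 + j^2 - 9*j - 9) = (j + 1)*(j + 4)*(j^2 - 9) = (j + 1)*(j + 3)*(j + 4)*(j - 3)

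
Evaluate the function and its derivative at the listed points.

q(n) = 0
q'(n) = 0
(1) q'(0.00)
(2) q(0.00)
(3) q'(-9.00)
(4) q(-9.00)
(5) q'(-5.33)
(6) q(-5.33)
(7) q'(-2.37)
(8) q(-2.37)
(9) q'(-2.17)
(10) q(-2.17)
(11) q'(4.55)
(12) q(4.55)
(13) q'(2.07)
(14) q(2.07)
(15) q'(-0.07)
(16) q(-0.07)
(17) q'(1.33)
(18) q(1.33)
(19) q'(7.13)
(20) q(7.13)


(1) = 0.00
(2) = 0.00
(3) = 0.00
(4) = 0.00
(5) = 0.00
(6) = 0.00
(7) = 0.00
(8) = 0.00
(9) = 0.00
(10) = 0.00
(11) = 0.00
(12) = 0.00
(13) = 0.00
(14) = 0.00
(15) = 0.00
(16) = 0.00
(17) = 0.00
(18) = 0.00
(19) = 0.00
(20) = 0.00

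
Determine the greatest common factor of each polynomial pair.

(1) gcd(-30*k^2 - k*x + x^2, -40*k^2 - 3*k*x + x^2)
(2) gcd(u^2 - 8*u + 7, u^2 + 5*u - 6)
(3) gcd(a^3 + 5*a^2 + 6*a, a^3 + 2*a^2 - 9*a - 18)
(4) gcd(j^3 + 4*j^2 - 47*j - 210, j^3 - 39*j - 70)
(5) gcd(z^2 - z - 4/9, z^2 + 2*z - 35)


(1) = gcd((-6*k + x)*(5*k + x), (-8*k + x)*(5*k + x)) = 5*k + x
(2) = u - 1
(3) = a^2 + 5*a + 6
(4) = j^2 - 2*j - 35
(5) = 1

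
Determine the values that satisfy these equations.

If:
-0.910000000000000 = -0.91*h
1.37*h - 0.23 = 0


Then:
No Solution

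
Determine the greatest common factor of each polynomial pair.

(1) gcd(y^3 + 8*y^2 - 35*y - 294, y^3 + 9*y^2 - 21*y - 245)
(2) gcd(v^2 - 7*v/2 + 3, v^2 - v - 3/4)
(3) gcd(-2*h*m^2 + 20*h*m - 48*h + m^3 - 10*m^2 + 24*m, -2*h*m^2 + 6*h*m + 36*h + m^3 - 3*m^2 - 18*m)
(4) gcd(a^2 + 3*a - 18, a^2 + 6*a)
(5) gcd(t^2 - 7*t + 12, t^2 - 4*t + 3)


(1) = gcd((y - 6)*(y + 7)^2, (y - 5)*(y + 7)^2) = y^2 + 14*y + 49
(2) = gcd((v - 2)*(v - 3/2), (v - 3/2)*(v + 1/2)) = v - 3/2
(3) = gcd((-2*h + m)*(m - 6)*(m - 4), (-2*h + m)*(m - 6)*(m + 3)) = 2*h*m - 12*h - m^2 + 6*m
(4) = gcd((a - 3)*(a + 6), a*(a + 6)) = a + 6
(5) = t - 3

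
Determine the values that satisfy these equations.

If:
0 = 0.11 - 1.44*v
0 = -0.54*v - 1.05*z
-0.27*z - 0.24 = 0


Then:
No Solution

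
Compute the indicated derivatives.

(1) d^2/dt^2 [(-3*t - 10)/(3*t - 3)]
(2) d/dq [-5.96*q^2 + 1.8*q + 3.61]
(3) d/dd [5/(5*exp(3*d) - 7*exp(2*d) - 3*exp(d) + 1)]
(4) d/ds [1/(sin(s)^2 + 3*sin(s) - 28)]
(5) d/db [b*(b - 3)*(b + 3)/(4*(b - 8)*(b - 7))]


(1) = -26/(3*(t - 1)^3)
(2) = 1.8 - 11.92*q
(3) = (-75*exp(2*d) + 70*exp(d) + 15)*exp(d)/(5*exp(3*d) - 7*exp(2*d) - 3*exp(d) + 1)^2
(4) = -(2*sin(s) + 3)*cos(s)/(sin(s)^2 + 3*sin(s) - 28)^2
(5) = (b^4 - 30*b^3 + 177*b^2 - 504)/(4*(b^4 - 30*b^3 + 337*b^2 - 1680*b + 3136))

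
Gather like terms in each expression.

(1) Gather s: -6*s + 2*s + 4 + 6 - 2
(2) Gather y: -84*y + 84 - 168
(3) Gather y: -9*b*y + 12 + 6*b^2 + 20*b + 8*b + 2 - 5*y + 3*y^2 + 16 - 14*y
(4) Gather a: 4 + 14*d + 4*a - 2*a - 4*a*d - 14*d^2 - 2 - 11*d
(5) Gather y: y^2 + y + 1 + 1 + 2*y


(1) = 8 - 4*s
(2) = -84*y - 84
(3) = 6*b^2 + 28*b + 3*y^2 + y*(-9*b - 19) + 30
(4) = a*(2 - 4*d) - 14*d^2 + 3*d + 2
(5) = y^2 + 3*y + 2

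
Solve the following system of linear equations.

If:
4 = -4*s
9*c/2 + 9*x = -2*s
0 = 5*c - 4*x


Then:
c = 8/63
s = -1
x = 10/63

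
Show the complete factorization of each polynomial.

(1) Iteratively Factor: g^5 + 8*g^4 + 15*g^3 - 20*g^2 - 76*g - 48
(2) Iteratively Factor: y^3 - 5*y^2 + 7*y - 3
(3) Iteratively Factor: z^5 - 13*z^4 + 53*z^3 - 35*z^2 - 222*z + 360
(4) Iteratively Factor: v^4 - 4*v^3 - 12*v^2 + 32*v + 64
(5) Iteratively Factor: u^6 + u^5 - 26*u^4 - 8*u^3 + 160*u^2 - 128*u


(1) = (g + 2)*(g^4 + 6*g^3 + 3*g^2 - 26*g - 24) = (g + 2)*(g + 3)*(g^3 + 3*g^2 - 6*g - 8) = (g - 2)*(g + 2)*(g + 3)*(g^2 + 5*g + 4) = (g - 2)*(g + 1)*(g + 2)*(g + 3)*(g + 4)
(2) = (y - 1)*(y^2 - 4*y + 3) = (y - 1)^2*(y - 3)
(3) = (z - 4)*(z^4 - 9*z^3 + 17*z^2 + 33*z - 90) = (z - 4)*(z + 2)*(z^3 - 11*z^2 + 39*z - 45) = (z - 4)*(z - 3)*(z + 2)*(z^2 - 8*z + 15) = (z - 5)*(z - 4)*(z - 3)*(z + 2)*(z - 3)
(4) = (v + 2)*(v^3 - 6*v^2 + 32) = (v + 2)^2*(v^2 - 8*v + 16) = (v - 4)*(v + 2)^2*(v - 4)
(5) = (u + 4)*(u^5 - 3*u^4 - 14*u^3 + 48*u^2 - 32*u) = (u + 4)^2*(u^4 - 7*u^3 + 14*u^2 - 8*u) = u*(u + 4)^2*(u^3 - 7*u^2 + 14*u - 8) = u*(u - 2)*(u + 4)^2*(u^2 - 5*u + 4) = u*(u - 4)*(u - 2)*(u + 4)^2*(u - 1)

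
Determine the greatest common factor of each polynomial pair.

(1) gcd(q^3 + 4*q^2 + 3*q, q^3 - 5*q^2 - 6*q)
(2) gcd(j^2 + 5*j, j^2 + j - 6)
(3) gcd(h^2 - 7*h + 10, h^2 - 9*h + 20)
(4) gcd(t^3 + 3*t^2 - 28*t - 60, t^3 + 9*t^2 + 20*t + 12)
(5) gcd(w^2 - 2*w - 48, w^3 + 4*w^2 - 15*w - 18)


(1) = gcd(q*(q + 1)*(q + 3), q*(q - 6)*(q + 1)) = q^2 + q
(2) = gcd(j*(j + 5), (j - 2)*(j + 3)) = 1
(3) = gcd((h - 5)*(h - 2), (h - 5)*(h - 4)) = h - 5
(4) = gcd((t - 5)*(t + 2)*(t + 6), (t + 1)*(t + 2)*(t + 6)) = t^2 + 8*t + 12
(5) = gcd((w - 8)*(w + 6), (w - 3)*(w + 1)*(w + 6)) = w + 6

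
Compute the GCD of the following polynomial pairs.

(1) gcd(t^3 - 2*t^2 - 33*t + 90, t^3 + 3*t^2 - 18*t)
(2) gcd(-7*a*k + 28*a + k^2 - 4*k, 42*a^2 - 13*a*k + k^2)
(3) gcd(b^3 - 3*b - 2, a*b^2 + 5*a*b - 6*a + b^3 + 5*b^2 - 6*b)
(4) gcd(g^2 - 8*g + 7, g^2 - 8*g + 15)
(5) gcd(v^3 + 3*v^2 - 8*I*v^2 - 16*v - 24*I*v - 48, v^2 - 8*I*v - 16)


(1) = t^2 + 3*t - 18
(2) = gcd((-7*a + k)*(k - 4), (-7*a + k)*(-6*a + k)) = 7*a - k
(3) = 1
(4) = gcd((g - 7)*(g - 1), (g - 5)*(g - 3)) = 1
(5) = v^2 - 8*I*v - 16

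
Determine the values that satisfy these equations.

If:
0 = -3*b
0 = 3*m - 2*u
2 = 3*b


Then:
No Solution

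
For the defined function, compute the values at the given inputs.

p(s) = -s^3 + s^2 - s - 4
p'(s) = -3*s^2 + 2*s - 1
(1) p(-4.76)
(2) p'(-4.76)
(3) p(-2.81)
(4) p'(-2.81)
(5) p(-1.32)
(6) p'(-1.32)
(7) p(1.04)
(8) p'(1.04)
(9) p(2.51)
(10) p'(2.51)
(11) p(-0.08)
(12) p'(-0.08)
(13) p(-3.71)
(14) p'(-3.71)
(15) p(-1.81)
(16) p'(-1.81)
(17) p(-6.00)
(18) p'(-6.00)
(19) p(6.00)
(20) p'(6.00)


(1) = 131.27
(2) = -78.49
(3) = 28.89
(4) = -30.31
(5) = 1.36
(6) = -8.87
(7) = -5.08
(8) = -2.16
(9) = -16.02
(10) = -14.88
(11) = -3.91
(12) = -1.18
(13) = 64.54
(14) = -49.71
(15) = 7.02
(16) = -14.45
(17) = 254.00
(18) = -121.00
(19) = -190.00
(20) = -97.00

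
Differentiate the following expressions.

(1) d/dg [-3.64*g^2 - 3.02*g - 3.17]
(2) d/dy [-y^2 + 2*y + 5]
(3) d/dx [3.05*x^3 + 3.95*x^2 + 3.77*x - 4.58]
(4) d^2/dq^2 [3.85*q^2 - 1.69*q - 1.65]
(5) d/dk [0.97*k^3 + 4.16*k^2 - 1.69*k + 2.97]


(1) = -7.28*g - 3.02
(2) = 2 - 2*y
(3) = 9.15*x^2 + 7.9*x + 3.77
(4) = 7.70000000000000
(5) = 2.91*k^2 + 8.32*k - 1.69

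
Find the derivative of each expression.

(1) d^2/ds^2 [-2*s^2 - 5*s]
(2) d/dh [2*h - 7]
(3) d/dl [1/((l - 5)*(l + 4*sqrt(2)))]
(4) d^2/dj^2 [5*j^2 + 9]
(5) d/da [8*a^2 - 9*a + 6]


(1) = -4
(2) = 2
(3) = ((5 - l)*(l + 4*sqrt(2)) - (l - 5)^2)/((l - 5)^3*(l + 4*sqrt(2))^2)
(4) = 10
(5) = 16*a - 9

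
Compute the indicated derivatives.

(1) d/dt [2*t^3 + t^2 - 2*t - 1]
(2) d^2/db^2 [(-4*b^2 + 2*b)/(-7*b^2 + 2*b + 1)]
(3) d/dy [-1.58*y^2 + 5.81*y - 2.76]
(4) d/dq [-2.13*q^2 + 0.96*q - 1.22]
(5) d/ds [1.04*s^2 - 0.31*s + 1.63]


(1) = 6*t^2 + 2*t - 2
(2) = 4*(-21*b^3 + 42*b^2 - 21*b + 4)/(343*b^6 - 294*b^5 - 63*b^4 + 76*b^3 + 9*b^2 - 6*b - 1)
(3) = 5.81 - 3.16*y
(4) = 0.96 - 4.26*q
(5) = 2.08*s - 0.31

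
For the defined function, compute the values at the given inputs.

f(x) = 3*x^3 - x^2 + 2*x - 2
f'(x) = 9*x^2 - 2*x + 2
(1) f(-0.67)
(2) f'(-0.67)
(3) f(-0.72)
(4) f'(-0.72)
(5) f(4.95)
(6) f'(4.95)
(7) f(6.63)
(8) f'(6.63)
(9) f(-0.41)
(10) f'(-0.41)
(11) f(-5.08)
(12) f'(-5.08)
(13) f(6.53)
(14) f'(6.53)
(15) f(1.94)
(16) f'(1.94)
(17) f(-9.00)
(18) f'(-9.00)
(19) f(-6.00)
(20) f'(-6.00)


(1) = -4.69
(2) = 7.38
(3) = -5.08
(4) = 8.11
(5) = 347.26
(6) = 212.62
(7) = 841.61
(8) = 384.35
(9) = -3.19
(10) = 4.33
(11) = -431.26
(12) = 244.42
(13) = 803.75
(14) = 372.71
(15) = 20.02
(16) = 31.99
(17) = -2288.00
(18) = 749.00
(19) = -698.00
(20) = 338.00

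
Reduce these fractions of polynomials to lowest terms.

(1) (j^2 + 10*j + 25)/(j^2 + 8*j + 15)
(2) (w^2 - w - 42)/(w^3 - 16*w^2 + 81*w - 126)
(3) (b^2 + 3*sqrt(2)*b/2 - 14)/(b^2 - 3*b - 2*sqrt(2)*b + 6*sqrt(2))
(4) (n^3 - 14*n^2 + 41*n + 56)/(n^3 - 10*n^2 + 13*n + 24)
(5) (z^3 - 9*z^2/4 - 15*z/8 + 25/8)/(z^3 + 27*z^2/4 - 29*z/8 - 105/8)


(1) = (j + 5)/(j + 3)
(2) = (w + 6)/(w^2 - 9*w + 18)
(3) = (2*b + 7*sqrt(2))/(2*b - 6)
(4) = (n - 7)/(n - 3)
(5) = (2*z^2 - 7*z + 5)/(2*z^2 + 11*z - 21)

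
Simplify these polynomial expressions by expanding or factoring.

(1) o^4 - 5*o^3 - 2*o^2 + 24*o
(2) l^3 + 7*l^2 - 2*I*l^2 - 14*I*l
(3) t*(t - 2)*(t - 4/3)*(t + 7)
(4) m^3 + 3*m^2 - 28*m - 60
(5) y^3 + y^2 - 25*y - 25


(1) = o*(o - 4)*(o - 3)*(o + 2)
(2) = l*(l + 7)*(l - 2*I)
(3) = t^4 + 11*t^3/3 - 62*t^2/3 + 56*t/3
(4) = (m - 5)*(m + 2)*(m + 6)
(5) = (y - 5)*(y + 1)*(y + 5)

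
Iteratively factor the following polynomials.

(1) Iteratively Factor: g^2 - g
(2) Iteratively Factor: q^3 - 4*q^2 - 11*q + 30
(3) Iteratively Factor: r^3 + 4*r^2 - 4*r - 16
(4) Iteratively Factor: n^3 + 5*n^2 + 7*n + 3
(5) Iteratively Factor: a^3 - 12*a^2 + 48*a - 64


(1) = (g - 1)*(g)
(2) = (q - 2)*(q^2 - 2*q - 15) = (q - 5)*(q - 2)*(q + 3)
(3) = (r + 2)*(r^2 + 2*r - 8) = (r + 2)*(r + 4)*(r - 2)
(4) = (n + 3)*(n^2 + 2*n + 1) = (n + 1)*(n + 3)*(n + 1)
(5) = (a - 4)*(a^2 - 8*a + 16) = (a - 4)^2*(a - 4)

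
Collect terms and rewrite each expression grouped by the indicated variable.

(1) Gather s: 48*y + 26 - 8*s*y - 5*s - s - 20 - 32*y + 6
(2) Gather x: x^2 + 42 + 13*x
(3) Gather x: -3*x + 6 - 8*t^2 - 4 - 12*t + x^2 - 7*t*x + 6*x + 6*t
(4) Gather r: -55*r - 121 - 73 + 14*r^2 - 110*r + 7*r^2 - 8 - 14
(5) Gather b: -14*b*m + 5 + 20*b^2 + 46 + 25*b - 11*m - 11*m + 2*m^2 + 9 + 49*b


(1) = s*(-8*y - 6) + 16*y + 12
(2) = x^2 + 13*x + 42
(3) = -8*t^2 - 6*t + x^2 + x*(3 - 7*t) + 2
(4) = 21*r^2 - 165*r - 216
(5) = 20*b^2 + b*(74 - 14*m) + 2*m^2 - 22*m + 60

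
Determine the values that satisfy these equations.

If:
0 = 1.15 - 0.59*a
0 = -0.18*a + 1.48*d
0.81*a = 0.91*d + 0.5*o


Then:
a = 1.95
d = 0.24
o = 2.73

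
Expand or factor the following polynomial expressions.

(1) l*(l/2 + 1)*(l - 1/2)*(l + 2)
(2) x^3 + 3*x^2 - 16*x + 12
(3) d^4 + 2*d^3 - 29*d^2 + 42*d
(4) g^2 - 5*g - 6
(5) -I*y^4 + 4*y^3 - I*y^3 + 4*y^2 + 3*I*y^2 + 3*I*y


(1) = l^4/2 + 7*l^3/4 + l^2 - l
(2) = (x - 2)*(x - 1)*(x + 6)
(3) = d*(d - 3)*(d - 2)*(d + 7)
(4) = (g - 6)*(g + 1)
(5) = y*(y + I)*(y + 3*I)*(-I*y - I)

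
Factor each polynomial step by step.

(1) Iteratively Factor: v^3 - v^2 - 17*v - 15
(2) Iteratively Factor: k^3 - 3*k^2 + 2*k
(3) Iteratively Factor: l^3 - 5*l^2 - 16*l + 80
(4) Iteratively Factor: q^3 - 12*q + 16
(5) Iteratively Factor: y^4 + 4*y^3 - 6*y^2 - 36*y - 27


(1) = (v - 5)*(v^2 + 4*v + 3) = (v - 5)*(v + 3)*(v + 1)
(2) = (k - 2)*(k^2 - k) = k*(k - 2)*(k - 1)
(3) = (l - 5)*(l^2 - 16) = (l - 5)*(l - 4)*(l + 4)
(4) = (q + 4)*(q^2 - 4*q + 4) = (q - 2)*(q + 4)*(q - 2)
(5) = (y - 3)*(y^3 + 7*y^2 + 15*y + 9) = (y - 3)*(y + 3)*(y^2 + 4*y + 3) = (y - 3)*(y + 3)^2*(y + 1)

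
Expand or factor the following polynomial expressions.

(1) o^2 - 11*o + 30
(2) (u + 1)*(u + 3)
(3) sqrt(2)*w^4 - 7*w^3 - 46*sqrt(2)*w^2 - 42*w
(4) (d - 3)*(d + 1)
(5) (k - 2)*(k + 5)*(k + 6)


(1) = (o - 6)*(o - 5)
(2) = u^2 + 4*u + 3
(3) = w*(w - 7*sqrt(2))*(w + 3*sqrt(2))*(sqrt(2)*w + 1)
(4) = d^2 - 2*d - 3
(5) = k^3 + 9*k^2 + 8*k - 60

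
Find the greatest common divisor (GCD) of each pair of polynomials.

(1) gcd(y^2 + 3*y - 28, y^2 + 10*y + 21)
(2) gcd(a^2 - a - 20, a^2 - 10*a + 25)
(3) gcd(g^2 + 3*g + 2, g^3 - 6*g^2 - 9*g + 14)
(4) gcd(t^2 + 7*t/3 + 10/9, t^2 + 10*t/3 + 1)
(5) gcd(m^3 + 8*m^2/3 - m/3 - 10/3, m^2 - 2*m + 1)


(1) = gcd((y - 4)*(y + 7), (y + 3)*(y + 7)) = y + 7
(2) = a - 5
(3) = g + 2
(4) = gcd((t + 2/3)*(t + 5/3), (t + 1/3)*(t + 3)) = 1
(5) = m - 1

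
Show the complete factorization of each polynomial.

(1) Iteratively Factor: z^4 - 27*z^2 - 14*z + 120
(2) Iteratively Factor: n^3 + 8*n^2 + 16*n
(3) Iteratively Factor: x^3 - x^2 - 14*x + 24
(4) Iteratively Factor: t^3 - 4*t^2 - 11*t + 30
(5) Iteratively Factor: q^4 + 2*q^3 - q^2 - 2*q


(1) = (z + 4)*(z^3 - 4*z^2 - 11*z + 30) = (z - 5)*(z + 4)*(z^2 + z - 6) = (z - 5)*(z + 3)*(z + 4)*(z - 2)
(2) = (n + 4)*(n^2 + 4*n) = n*(n + 4)*(n + 4)
(3) = (x + 4)*(x^2 - 5*x + 6) = (x - 3)*(x + 4)*(x - 2)
(4) = (t - 2)*(t^2 - 2*t - 15) = (t - 2)*(t + 3)*(t - 5)
(5) = (q + 2)*(q^3 - q) = q*(q + 2)*(q^2 - 1) = q*(q + 1)*(q + 2)*(q - 1)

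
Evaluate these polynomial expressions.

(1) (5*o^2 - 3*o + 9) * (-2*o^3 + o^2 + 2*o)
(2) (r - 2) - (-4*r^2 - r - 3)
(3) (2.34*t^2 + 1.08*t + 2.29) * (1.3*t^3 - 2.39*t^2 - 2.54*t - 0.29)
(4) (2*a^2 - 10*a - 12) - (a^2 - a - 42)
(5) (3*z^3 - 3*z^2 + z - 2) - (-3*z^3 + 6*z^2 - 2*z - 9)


(1) = -10*o^5 + 11*o^4 - 11*o^3 + 3*o^2 + 18*o
(2) = 4*r^2 + 2*r + 1
(3) = 3.042*t^5 - 4.1886*t^4 - 5.5478*t^3 - 8.8949*t^2 - 6.1298*t - 0.6641
(4) = a^2 - 9*a + 30
(5) = 6*z^3 - 9*z^2 + 3*z + 7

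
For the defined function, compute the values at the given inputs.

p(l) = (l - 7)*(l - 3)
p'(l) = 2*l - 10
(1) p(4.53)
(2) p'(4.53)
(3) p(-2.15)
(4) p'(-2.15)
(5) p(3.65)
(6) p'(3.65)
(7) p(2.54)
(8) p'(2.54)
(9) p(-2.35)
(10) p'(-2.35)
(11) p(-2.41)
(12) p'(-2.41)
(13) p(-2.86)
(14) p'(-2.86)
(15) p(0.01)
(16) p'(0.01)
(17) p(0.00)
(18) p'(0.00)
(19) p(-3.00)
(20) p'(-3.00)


(1) = -3.78
(2) = -0.94
(3) = 47.12
(4) = -14.30
(5) = -2.18
(6) = -2.70
(7) = 2.05
(8) = -4.92
(9) = 50.02
(10) = -14.70
(11) = 50.91
(12) = -14.82
(13) = 57.78
(14) = -15.72
(15) = 20.90
(16) = -9.98
(17) = 21.00
(18) = -10.00
(19) = 60.00
(20) = -16.00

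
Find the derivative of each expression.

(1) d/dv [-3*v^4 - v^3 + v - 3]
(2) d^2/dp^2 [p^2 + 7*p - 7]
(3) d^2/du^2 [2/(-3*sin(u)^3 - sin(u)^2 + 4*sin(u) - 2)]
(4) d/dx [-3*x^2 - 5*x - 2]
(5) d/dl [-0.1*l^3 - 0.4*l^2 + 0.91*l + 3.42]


(1) = -12*v^3 - 3*v^2 + 1
(2) = 2
(3) = 2*(81*sin(u)^6 + 33*sin(u)^5 - 128*sin(u)^4 - 114*sin(u)^3 + 74*sin(u)^2 + 68*sin(u) - 28)/(3*sin(u)^3 + sin(u)^2 - 4*sin(u) + 2)^3
(4) = -6*x - 5
(5) = -0.3*l^2 - 0.8*l + 0.91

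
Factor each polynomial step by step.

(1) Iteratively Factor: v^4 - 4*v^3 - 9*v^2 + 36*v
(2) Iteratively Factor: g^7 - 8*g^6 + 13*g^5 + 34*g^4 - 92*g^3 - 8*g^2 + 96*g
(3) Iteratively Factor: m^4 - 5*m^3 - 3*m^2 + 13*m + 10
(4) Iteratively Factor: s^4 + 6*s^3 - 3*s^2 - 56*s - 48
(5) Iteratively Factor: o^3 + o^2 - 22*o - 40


(1) = (v + 3)*(v^3 - 7*v^2 + 12*v) = (v - 3)*(v + 3)*(v^2 - 4*v) = v*(v - 3)*(v + 3)*(v - 4)
(2) = (g)*(g^6 - 8*g^5 + 13*g^4 + 34*g^3 - 92*g^2 - 8*g + 96) = g*(g + 1)*(g^5 - 9*g^4 + 22*g^3 + 12*g^2 - 104*g + 96) = g*(g - 2)*(g + 1)*(g^4 - 7*g^3 + 8*g^2 + 28*g - 48) = g*(g - 2)*(g + 1)*(g + 2)*(g^3 - 9*g^2 + 26*g - 24) = g*(g - 2)^2*(g + 1)*(g + 2)*(g^2 - 7*g + 12) = g*(g - 4)*(g - 2)^2*(g + 1)*(g + 2)*(g - 3)
(3) = (m + 1)*(m^3 - 6*m^2 + 3*m + 10) = (m + 1)^2*(m^2 - 7*m + 10) = (m - 5)*(m + 1)^2*(m - 2)
(4) = (s + 4)*(s^3 + 2*s^2 - 11*s - 12) = (s - 3)*(s + 4)*(s^2 + 5*s + 4) = (s - 3)*(s + 1)*(s + 4)*(s + 4)
(5) = (o + 2)*(o^2 - o - 20) = (o - 5)*(o + 2)*(o + 4)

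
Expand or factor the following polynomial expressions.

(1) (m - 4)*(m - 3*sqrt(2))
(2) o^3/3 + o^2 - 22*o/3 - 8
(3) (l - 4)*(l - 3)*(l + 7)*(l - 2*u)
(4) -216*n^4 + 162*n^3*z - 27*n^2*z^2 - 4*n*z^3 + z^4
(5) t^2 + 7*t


(1) = m^2 - 3*sqrt(2)*m - 4*m + 12*sqrt(2)
(2) = (o/3 + 1/3)*(o - 4)*(o + 6)
(3) = l^4 - 2*l^3*u - 37*l^2 + 74*l*u + 84*l - 168*u
(4) = (-4*n + z)*(-3*n + z)^2*(6*n + z)
(5) = t*(t + 7)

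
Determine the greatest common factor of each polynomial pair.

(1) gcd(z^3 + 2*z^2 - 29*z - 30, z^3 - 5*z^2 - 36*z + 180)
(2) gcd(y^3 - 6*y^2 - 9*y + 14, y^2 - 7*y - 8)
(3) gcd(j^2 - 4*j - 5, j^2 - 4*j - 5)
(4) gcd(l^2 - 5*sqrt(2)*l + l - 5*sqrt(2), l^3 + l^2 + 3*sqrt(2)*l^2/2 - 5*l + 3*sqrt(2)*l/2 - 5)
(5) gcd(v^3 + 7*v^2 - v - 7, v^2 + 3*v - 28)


(1) = gcd((z - 5)*(z + 1)*(z + 6), (z - 6)*(z - 5)*(z + 6)) = z^2 + z - 30
(2) = gcd((y - 7)*(y - 1)*(y + 2), (y - 8)*(y + 1)) = 1
(3) = gcd((j - 5)*(j + 1), (j - 5)*(j + 1)) = j^2 - 4*j - 5
(4) = gcd((l + 1)*(l - 5*sqrt(2)), (l + 1)*(l - sqrt(2))*(l + 5*sqrt(2)/2)) = l + 1
(5) = v + 7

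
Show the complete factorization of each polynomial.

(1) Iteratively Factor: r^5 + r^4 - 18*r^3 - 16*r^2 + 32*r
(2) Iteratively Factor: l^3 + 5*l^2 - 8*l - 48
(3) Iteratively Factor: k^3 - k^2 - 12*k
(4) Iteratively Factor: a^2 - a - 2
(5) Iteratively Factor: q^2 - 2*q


(1) = (r + 4)*(r^4 - 3*r^3 - 6*r^2 + 8*r) = r*(r + 4)*(r^3 - 3*r^2 - 6*r + 8) = r*(r + 2)*(r + 4)*(r^2 - 5*r + 4) = r*(r - 4)*(r + 2)*(r + 4)*(r - 1)
(2) = (l + 4)*(l^2 + l - 12) = (l + 4)^2*(l - 3)
(3) = (k - 4)*(k^2 + 3*k) = (k - 4)*(k + 3)*(k)
(4) = (a + 1)*(a - 2)
(5) = (q - 2)*(q)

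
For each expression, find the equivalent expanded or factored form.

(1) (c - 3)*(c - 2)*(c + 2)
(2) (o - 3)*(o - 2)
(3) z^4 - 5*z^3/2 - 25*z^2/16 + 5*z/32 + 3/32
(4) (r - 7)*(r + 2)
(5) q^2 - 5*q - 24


(1) = c^3 - 3*c^2 - 4*c + 12
(2) = o^2 - 5*o + 6
(3) = (z - 3)*(z - 1/4)*(z + 1/4)*(z + 1/2)
(4) = r^2 - 5*r - 14
(5) = (q - 8)*(q + 3)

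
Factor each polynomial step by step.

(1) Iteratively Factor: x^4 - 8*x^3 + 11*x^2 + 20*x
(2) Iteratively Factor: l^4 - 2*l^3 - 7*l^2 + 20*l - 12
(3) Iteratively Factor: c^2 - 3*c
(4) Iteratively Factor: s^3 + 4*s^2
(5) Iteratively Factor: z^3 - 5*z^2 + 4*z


(1) = (x + 1)*(x^3 - 9*x^2 + 20*x) = (x - 4)*(x + 1)*(x^2 - 5*x) = (x - 5)*(x - 4)*(x + 1)*(x)
(2) = (l - 1)*(l^3 - l^2 - 8*l + 12) = (l - 1)*(l + 3)*(l^2 - 4*l + 4) = (l - 2)*(l - 1)*(l + 3)*(l - 2)
(3) = (c - 3)*(c)
(4) = (s)*(s^2 + 4*s) = s*(s + 4)*(s)
(5) = (z - 4)*(z^2 - z) = z*(z - 4)*(z - 1)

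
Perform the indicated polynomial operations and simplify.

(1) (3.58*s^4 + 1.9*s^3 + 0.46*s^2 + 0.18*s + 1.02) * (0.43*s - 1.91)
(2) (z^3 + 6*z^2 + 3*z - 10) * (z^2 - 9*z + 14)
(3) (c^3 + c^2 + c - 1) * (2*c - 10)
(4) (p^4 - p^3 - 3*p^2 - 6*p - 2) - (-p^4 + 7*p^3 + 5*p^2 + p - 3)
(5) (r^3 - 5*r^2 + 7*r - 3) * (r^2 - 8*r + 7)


(1) = 1.5394*s^5 - 6.0208*s^4 - 3.4312*s^3 - 0.8012*s^2 + 0.0948*s - 1.9482
(2) = z^5 - 3*z^4 - 37*z^3 + 47*z^2 + 132*z - 140
(3) = 2*c^4 - 8*c^3 - 8*c^2 - 12*c + 10
(4) = 2*p^4 - 8*p^3 - 8*p^2 - 7*p + 1
(5) = r^5 - 13*r^4 + 54*r^3 - 94*r^2 + 73*r - 21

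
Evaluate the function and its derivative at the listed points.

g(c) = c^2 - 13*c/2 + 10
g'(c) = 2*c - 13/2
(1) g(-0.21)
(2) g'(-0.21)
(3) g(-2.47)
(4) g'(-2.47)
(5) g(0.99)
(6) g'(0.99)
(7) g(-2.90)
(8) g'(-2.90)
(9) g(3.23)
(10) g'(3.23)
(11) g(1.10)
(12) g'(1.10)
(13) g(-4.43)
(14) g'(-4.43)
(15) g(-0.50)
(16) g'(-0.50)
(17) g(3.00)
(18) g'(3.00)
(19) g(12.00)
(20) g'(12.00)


(1) = 11.41
(2) = -6.92
(3) = 32.16
(4) = -11.44
(5) = 4.55
(6) = -4.52
(7) = 37.26
(8) = -12.30
(9) = -0.56
(10) = -0.04
(11) = 4.06
(12) = -4.30
(13) = 58.42
(14) = -15.36
(15) = 13.50
(16) = -7.50
(17) = -0.50
(18) = -0.50
(19) = 76.00
(20) = 17.50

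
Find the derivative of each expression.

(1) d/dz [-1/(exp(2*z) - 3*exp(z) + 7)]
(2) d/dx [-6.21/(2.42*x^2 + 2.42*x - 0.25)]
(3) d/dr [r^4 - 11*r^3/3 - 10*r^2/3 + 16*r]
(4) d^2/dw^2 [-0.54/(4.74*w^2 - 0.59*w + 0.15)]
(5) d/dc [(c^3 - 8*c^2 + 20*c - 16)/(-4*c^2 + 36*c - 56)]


(1) = (2*exp(z) - 3)*exp(z)/(exp(2*z) - 3*exp(z) + 7)^2
(2) = (30.0564*x + 15.0282)/(2.42*x^2 + 2.42*x - 0.25)^2
(3) = 4*r^3 - 11*r^2 - 20*r/3 + 16
(4) = (24.265008*w^2 - 3.020328*w - 0.54*(9.48*w - 0.59)*(18.96*w - 1.18) + 0.76788)/(4.74*w^2 - 0.59*w + 0.15)^3
(5) = (-c^2 + 14*c - 34)/(4*(c^2 - 14*c + 49))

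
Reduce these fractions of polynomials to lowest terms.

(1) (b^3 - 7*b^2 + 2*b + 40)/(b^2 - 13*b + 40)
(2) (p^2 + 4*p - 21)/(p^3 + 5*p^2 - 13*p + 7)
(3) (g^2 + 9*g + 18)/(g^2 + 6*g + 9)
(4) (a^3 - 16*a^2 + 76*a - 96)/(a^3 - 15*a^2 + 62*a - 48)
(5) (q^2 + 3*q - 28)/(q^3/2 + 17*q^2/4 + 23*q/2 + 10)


(1) = (b^2 - 2*b - 8)/(b - 8)
(2) = (p - 3)/(p^2 - 2*p + 1)
(3) = (g + 6)/(g + 3)
(4) = (a - 2)/(a - 1)
(5) = (4*q^2 + 12*q - 112)/(2*q^3 + 17*q^2 + 46*q + 40)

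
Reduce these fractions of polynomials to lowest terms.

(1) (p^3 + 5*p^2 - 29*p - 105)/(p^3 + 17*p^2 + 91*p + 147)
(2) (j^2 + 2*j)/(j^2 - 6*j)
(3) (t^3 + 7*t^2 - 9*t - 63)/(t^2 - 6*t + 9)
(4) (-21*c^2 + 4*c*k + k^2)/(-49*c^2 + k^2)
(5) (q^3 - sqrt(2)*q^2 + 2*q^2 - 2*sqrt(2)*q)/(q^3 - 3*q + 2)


(1) = (p - 5)/(p + 7)
(2) = (j + 2)/(j - 6)
(3) = (t^2 + 10*t + 21)/(t - 3)
(4) = (3*c - k)/(7*c - k)
(5) = (q^2 - sqrt(2)*q)/(q^2 - 2*q + 1)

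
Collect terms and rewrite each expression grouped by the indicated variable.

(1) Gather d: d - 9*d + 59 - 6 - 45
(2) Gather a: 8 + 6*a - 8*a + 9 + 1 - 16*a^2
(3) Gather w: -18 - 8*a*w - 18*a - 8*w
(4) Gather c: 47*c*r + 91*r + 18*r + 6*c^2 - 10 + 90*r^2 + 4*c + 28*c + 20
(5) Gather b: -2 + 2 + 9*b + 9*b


(1) = 8 - 8*d
(2) = -16*a^2 - 2*a + 18
(3) = -18*a + w*(-8*a - 8) - 18
(4) = 6*c^2 + c*(47*r + 32) + 90*r^2 + 109*r + 10
(5) = 18*b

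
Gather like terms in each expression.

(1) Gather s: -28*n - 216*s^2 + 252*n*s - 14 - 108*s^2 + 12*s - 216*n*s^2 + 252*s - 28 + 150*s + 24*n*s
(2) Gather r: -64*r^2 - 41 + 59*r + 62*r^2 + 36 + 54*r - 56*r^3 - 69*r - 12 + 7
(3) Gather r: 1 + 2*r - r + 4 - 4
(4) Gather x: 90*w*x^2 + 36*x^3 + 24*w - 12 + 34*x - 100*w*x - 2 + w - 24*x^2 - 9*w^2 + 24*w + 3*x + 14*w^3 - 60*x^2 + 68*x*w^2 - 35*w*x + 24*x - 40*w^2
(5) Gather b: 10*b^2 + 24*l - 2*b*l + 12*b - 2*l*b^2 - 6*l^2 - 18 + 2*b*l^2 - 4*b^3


(1) = -28*n + s^2*(-216*n - 324) + s*(276*n + 414) - 42
(2) = -56*r^3 - 2*r^2 + 44*r - 10
(3) = r + 1
(4) = 14*w^3 - 49*w^2 + 49*w + 36*x^3 + x^2*(90*w - 84) + x*(68*w^2 - 135*w + 61) - 14
(5) = -4*b^3 + b^2*(10 - 2*l) + b*(2*l^2 - 2*l + 12) - 6*l^2 + 24*l - 18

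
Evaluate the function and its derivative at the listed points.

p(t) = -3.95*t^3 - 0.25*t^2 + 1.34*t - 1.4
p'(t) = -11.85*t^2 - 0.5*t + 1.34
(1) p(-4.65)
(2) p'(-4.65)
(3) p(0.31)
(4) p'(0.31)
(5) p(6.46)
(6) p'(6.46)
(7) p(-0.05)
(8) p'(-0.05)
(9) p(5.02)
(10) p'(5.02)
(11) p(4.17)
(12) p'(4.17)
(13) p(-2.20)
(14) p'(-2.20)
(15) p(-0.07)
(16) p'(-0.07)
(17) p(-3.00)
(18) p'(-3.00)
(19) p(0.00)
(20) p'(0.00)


(1) = 384.11
(2) = -252.56
(3) = -1.13
(4) = 0.05
(5) = -1068.04
(6) = -496.41
(7) = -1.47
(8) = 1.34
(9) = -500.67
(10) = -299.79
(11) = -286.58
(12) = -206.80
(13) = 36.50
(14) = -54.91
(15) = -1.49
(16) = 1.32
(17) = 98.98
(18) = -103.81
(19) = -1.40
(20) = 1.34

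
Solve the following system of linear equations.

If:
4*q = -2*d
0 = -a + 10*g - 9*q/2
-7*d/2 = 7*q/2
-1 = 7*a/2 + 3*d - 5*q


Then:
a = -2/7
d = 0
g = -1/35
q = 0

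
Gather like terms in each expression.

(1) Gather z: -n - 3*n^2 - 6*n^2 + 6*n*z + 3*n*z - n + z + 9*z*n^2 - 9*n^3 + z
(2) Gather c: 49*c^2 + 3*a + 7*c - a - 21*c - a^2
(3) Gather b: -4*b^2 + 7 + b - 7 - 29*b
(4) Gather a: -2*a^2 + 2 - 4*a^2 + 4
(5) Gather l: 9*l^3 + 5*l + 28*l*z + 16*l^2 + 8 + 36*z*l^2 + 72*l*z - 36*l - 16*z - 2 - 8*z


(1) = -9*n^3 - 9*n^2 - 2*n + z*(9*n^2 + 9*n + 2)
(2) = -a^2 + 2*a + 49*c^2 - 14*c
(3) = -4*b^2 - 28*b
(4) = 6 - 6*a^2
(5) = 9*l^3 + l^2*(36*z + 16) + l*(100*z - 31) - 24*z + 6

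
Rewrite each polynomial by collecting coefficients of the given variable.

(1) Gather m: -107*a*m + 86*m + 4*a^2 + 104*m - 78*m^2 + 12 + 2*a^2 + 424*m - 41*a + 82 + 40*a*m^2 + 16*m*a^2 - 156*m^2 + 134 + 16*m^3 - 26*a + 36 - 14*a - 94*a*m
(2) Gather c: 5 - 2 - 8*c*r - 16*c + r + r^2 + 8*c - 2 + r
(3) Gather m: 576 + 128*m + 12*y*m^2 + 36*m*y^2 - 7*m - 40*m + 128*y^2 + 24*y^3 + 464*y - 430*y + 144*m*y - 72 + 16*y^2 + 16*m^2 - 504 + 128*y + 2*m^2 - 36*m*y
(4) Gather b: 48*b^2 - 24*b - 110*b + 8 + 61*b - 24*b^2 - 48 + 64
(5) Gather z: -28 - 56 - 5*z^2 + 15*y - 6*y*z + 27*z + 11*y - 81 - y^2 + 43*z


(1) = 6*a^2 - 81*a + 16*m^3 + m^2*(40*a - 234) + m*(16*a^2 - 201*a + 614) + 264
(2) = c*(-8*r - 8) + r^2 + 2*r + 1
(3) = m^2*(12*y + 18) + m*(36*y^2 + 108*y + 81) + 24*y^3 + 144*y^2 + 162*y
(4) = 24*b^2 - 73*b + 24
(5) = -y^2 + 26*y - 5*z^2 + z*(70 - 6*y) - 165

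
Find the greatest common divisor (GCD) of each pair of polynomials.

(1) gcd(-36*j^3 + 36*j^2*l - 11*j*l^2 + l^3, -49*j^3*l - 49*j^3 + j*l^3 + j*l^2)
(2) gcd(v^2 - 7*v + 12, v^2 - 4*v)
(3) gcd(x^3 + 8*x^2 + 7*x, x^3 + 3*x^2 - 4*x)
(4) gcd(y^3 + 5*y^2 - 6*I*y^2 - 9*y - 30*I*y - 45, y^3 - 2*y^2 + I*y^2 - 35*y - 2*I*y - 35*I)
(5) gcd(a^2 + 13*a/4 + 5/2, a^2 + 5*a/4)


(1) = 1
(2) = gcd((v - 4)*(v - 3), v*(v - 4)) = v - 4
(3) = x
(4) = gcd((y + 5)*(y - 3*I)^2, (y - 7)*(y + 5)*(y + I)) = y + 5
(5) = a + 5/4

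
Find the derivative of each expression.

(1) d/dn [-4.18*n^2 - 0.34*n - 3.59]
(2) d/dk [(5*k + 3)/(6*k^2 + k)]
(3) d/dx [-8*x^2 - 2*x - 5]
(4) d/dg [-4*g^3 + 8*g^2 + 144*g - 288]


(1) = -8.36*n - 0.34
(2) = 3*(-10*k^2 - 12*k - 1)/(k^2*(36*k^2 + 12*k + 1))
(3) = -16*x - 2
(4) = -12*g^2 + 16*g + 144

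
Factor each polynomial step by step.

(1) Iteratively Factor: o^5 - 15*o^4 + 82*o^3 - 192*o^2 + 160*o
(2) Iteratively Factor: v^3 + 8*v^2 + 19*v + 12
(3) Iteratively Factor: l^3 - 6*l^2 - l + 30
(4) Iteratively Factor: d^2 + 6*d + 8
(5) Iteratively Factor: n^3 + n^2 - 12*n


(1) = (o - 4)*(o^4 - 11*o^3 + 38*o^2 - 40*o) = (o - 4)*(o - 2)*(o^3 - 9*o^2 + 20*o) = (o - 4)^2*(o - 2)*(o^2 - 5*o) = (o - 5)*(o - 4)^2*(o - 2)*(o)
(2) = (v + 3)*(v^2 + 5*v + 4) = (v + 3)*(v + 4)*(v + 1)
(3) = (l + 2)*(l^2 - 8*l + 15) = (l - 5)*(l + 2)*(l - 3)
(4) = (d + 4)*(d + 2)
(5) = (n)*(n^2 + n - 12) = n*(n + 4)*(n - 3)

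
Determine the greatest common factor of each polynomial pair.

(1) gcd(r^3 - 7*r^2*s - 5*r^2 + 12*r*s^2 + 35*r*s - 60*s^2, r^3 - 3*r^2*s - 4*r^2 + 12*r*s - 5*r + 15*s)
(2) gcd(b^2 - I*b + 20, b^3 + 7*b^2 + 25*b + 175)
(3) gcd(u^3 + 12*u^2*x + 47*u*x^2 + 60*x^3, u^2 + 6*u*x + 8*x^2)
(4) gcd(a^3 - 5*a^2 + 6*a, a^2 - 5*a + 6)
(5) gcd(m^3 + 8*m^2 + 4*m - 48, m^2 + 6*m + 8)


(1) = r^2 - 3*r*s - 5*r + 15*s
(2) = b - 5*I
(3) = u + 4*x
(4) = a^2 - 5*a + 6
(5) = m + 4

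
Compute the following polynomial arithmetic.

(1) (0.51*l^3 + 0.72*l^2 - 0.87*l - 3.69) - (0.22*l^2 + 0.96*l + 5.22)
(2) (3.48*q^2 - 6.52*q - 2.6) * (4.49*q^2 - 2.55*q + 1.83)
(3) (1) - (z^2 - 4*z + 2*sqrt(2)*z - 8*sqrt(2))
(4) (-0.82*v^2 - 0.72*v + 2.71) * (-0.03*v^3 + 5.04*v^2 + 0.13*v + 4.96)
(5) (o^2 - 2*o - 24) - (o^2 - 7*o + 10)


(1) = 0.51*l^3 + 0.5*l^2 - 1.83*l - 8.91
(2) = 15.6252*q^4 - 38.1488*q^3 + 11.3204*q^2 - 5.3016*q - 4.758
(3) = -z^2 - 2*sqrt(2)*z + 4*z + 1 + 8*sqrt(2)
(4) = 0.0246*v^5 - 4.1112*v^4 - 3.8167*v^3 + 9.4976*v^2 - 3.2189*v + 13.4416
(5) = 5*o - 34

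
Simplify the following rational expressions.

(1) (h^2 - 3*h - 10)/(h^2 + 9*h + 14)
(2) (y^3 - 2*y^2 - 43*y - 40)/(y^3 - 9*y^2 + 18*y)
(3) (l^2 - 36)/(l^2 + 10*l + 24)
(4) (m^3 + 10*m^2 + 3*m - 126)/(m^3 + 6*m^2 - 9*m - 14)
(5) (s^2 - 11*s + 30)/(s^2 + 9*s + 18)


(1) = (h - 5)/(h + 7)
(2) = (y^3 - 2*y^2 - 43*y - 40)/(y^3 - 9*y^2 + 18*y)
(3) = (l - 6)/(l + 4)
(4) = (m^2 + 3*m - 18)/(m^2 - m - 2)
(5) = (s^2 - 11*s + 30)/(s^2 + 9*s + 18)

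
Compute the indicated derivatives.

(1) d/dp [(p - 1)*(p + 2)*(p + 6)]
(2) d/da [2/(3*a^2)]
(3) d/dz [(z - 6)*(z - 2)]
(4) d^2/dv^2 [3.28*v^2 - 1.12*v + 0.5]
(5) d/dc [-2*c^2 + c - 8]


(1) = 3*p^2 + 14*p + 4
(2) = -4/(3*a^3)
(3) = 2*z - 8
(4) = 6.56000000000000
(5) = 1 - 4*c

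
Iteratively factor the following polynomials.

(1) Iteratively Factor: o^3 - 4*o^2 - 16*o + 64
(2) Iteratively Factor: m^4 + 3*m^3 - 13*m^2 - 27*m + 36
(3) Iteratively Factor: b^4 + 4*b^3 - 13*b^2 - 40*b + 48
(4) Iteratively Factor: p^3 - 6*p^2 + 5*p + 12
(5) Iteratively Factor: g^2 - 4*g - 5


(1) = (o + 4)*(o^2 - 8*o + 16) = (o - 4)*(o + 4)*(o - 4)
(2) = (m + 4)*(m^3 - m^2 - 9*m + 9) = (m - 3)*(m + 4)*(m^2 + 2*m - 3) = (m - 3)*(m + 3)*(m + 4)*(m - 1)
(3) = (b + 4)*(b^3 - 13*b + 12) = (b - 1)*(b + 4)*(b^2 + b - 12) = (b - 1)*(b + 4)^2*(b - 3)
(4) = (p - 4)*(p^2 - 2*p - 3) = (p - 4)*(p + 1)*(p - 3)
(5) = (g + 1)*(g - 5)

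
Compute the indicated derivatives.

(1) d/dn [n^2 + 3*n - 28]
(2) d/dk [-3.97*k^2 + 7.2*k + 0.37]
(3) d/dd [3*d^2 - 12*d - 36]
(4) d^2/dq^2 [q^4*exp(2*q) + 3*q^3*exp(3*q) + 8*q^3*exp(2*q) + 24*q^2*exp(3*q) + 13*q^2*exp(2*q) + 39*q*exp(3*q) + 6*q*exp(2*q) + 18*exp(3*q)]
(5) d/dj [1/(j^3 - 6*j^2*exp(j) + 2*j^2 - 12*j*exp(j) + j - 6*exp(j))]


(1) = 2*n + 3
(2) = 7.2 - 7.94*k
(3) = 6*d - 12
(4) = (4*q^4 + 27*q^3*exp(q) + 48*q^3 + 270*q^2*exp(q) + 160*q^2 + 657*q*exp(q) + 176*q + 444*exp(q) + 50)*exp(2*q)
(5) = (6*j^2*exp(j) - 3*j^2 + 24*j*exp(j) - 4*j + 18*exp(j) - 1)/(j^3 - 6*j^2*exp(j) + 2*j^2 - 12*j*exp(j) + j - 6*exp(j))^2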